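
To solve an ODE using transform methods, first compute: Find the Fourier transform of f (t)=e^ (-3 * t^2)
The Fourier transform of a Gaussian e^(-a * t^2) is sqrt(pi/a) * e^(-omega^2/(4a)).
With a = 3: F(omega) = sqrt(pi/3) * e^(-omega^2/12)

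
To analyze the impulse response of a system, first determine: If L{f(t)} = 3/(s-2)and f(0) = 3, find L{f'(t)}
L{f'(t)}=s·F(s) - f(0)=3s/(s-2) - 3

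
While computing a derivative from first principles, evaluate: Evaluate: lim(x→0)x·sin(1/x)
Squeeze theorem: -|x| ≤ x·sin(1/x) ≤ |x|
Since x → 0 as x → 0, by squeeze theorem the limit is 0

Answer: 0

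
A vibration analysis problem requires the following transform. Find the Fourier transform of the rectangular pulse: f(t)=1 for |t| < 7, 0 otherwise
F(omega)=integral from -7 to 7 of e^(-j*omega*t) dt
=2*sin(7*omega)/omega=14*sinc(7*omega/pi)

Answer: 2*sin(7*omega)/omega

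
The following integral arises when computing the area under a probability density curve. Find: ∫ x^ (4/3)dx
Power rule: ∫ x^(4/3) dx = x^(7/3)/(7/3) + C

Answer: (3/7)·x^(7/3) + C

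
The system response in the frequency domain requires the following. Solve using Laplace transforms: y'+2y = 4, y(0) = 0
Take L of both sides: sY(s) - 0 + 2Y(s) = 4/s
Y(s)(s + 2) = 4/s + 0
Y(s) = 4/(s(s + 2)) + 0/(s + 2)
Partial fractions: 4/(s(s + 2)) = 2/s - 2/(s + 2)
So Y(s) = 2/s - 2/(s + 2)
Inverse transform (L^(-1){1/s} = 1, L^(-1){1/(s + 2)} = e^(-2t)):

Answer: y(t) = 2 - 2·e^(-2t)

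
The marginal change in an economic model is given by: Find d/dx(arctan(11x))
d/dx[arctan(u)] = u'/(1+u²), u = 11x, u' = 11

Answer: 11/(1+121x²)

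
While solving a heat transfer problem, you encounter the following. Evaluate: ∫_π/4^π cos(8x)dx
Antiderivative: sin(8x)/8
Evaluate at bounds: [sin(8·π)/8] - [sin(8·π/4)/8]
= ((0) - (0))/8 = 0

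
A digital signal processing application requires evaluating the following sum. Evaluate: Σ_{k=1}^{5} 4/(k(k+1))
Partial fractions: 4/(k(k + 1))=4/k - 4/(k + 1)
Telescoping sum: 4(1 - 1/6)=4·5/6

Answer: 10/3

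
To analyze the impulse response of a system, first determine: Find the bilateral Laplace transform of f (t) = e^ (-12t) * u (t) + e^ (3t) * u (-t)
For e^(-12t)*u(t): L = 1/(s+12), Re(s) > -12
For e^(3t)*u(-t): L = -1/(s-3), Re(s) < 3
Combined: F(s) = 1/(s+12)-1/(s-3), -12 < Re(s) < 3

Answer: 1/(s+12)-1/(s-3), ROC: -12 < Re(s) < 3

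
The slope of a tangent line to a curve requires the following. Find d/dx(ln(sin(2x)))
Chain rule: d/dx[ln(u)] = u'/u where u = sin(2x)
u' = 2cos(2x)

Answer: (2cos(2x))/(sin(2x))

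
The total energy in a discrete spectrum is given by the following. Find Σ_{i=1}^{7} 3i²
= 3·n(n + 1)(2n + 1)/6 = 3·7·8·15/6 = 420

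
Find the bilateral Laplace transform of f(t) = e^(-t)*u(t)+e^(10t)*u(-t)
For e^(-t) * u(t): L = 1/(s+1), Re(s) > -1
For e^(10t) * u(-t): L = -1/(s-10), Re(s) < 10
Combined: F(s) = 1/(s+1)-1/(s-10), -1 < Re(s) < 10

Answer: 1/(s+1)-1/(s-10), ROC: -1 < Re(s) < 10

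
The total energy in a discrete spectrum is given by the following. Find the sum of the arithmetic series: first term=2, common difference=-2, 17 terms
Last term: a_n = 2+(17-1)·-2 = -30
Sum = n(a_1+a_n)/2 = 17(2+(-30))/2 = -238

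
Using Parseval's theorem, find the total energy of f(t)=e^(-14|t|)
Parseval's theorem: E=integral |f(t)|^2 dt=(1/2pi) integral |F(omega)|^2 domega
E=integral_{-inf}^{inf} e^(-28|t|) dt=2*integral_0^inf e^(-28t) dt=2/(2*14)=1/14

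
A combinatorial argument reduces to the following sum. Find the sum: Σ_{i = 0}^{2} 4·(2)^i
Geometric series: S=a(1 - r^n)/(1 - r)
a=4, r=2, n=3
S=4(1-8)/-1=28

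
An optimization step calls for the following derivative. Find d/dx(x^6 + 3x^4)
Power rule: d/dx(ax^n)=n·a·x^(n-1)
Term by term: 6·x^5+12·x^3

Answer: 6x^5+12x^3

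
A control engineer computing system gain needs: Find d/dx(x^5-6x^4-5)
Power rule: d/dx(ax^n)=n·a·x^(n-1)
Term by term: 5·x^4 - 24·x^3

Answer: 5x^4 - 24x^3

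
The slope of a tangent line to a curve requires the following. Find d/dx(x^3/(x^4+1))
Quotient rule: (f/g)' = (f'g - fg')/g²
f = x^3, f' = 3x^2
g = x^4+1, g' = 4x^3

Answer: (3x^2·(x^4+1)-4x^6)/(x^4+1)²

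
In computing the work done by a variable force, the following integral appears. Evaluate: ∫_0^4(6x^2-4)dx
Step 1: Find antiderivative F(x) = 2x^3 - 4x
Step 2: F(4) - F(0) = 112 - (0) = 112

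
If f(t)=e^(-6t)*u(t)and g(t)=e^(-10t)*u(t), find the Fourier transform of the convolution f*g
By the convolution theorem: F{f*g}=F(omega)*G(omega)
F(omega)=1/(6 + j*omega), G(omega)=1/(10 + j*omega)
F{f*g}=1/((6 + j*omega)(10 + j*omega))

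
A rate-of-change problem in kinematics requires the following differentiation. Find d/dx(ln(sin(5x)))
Chain rule: d/dx[ln(u)] = u'/u where u = sin(5x)
u' = 5cos(5x)

Answer: (5cos(5x))/(sin(5x))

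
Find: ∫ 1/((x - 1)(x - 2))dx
Partial fractions: 1/((x-1)(x-2))=A/(x-1) + B/(x-2)
A=-1, B=1
∫ [-1· 1/(x-1) + 1· 1/(x-2)] dx
=(1)[ln|x-2| - ln|x-1|] + C

Answer: ln|(x-2)/(x-1)| + C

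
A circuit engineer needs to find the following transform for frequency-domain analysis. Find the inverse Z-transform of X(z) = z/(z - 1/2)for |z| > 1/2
Standard pair: z/(z-a) <-> a^n * u[n] for causal signals
With a=1/2: x[n]=(1/2)^n * u[n]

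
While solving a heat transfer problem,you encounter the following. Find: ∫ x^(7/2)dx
Power rule: ∫ x^(7/2) dx = x^(9/2)/(9/2)+C

Answer: (2/9)·x^(9/2)+C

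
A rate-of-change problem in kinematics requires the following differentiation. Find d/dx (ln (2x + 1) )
Chain rule: d/dx[ln(u)] = u'/u where u = 2x + 1
u' = 2

Answer: (2)/(2x + 1)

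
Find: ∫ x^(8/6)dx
Power rule: ∫ x^(4/3) dx = x^(7/3)/(7/3) + C

Answer: (3/7)·x^(7/3) + C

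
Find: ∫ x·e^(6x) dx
Integration by parts: u=x, dv=e^(6x) dx
du=dx, v=e^(6x)/6
=x·e^(6x)/6 - ∫ e^(6x)/6 dx
=x·e^(6x)/6 - e^(6x)/36 + C

Answer: e^(6x)(x/6 - 1/36) + C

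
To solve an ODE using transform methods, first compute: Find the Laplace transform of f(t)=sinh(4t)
L{sinh(at)} = a/(s²-a²)
L{sinh(4t)} = 4/(s²-16)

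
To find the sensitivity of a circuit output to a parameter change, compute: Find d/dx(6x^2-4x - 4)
Power rule: d/dx(ax^n)=n·a·x^(n-1)
Term by term: 12·x - 4

Answer: 12x - 4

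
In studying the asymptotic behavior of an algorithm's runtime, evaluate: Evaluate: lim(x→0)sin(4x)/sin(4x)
sin(u) ≈ u for small u:
sin(4x)/sin(4x) ≈ 4x/(4x) = 4/4

Answer: 1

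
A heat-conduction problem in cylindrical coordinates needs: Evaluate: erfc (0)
erfc(x)=1 - erf(x); erfc(0)=1 - erf(0)=1-0=1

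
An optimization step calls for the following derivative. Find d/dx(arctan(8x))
d/dx[arctan(u)] = u'/(1 + u²), u = 8x, u' = 8

Answer: 8/(1 + 64x²)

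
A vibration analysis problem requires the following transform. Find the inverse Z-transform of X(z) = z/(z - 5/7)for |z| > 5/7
Standard pair: z/(z-a) <-> a^n*u[n] for causal signals
With a = 5/7: x[n] = (5/7)^n*u[n]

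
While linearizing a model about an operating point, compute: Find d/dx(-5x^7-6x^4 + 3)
Power rule: d/dx(ax^n)=n·a·x^(n-1)
Term by term: -35·x^6 - 24·x^3

Answer: -35x^6 - 24x^3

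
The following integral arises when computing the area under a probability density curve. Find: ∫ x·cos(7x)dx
By parts: u = x, dv = cos(7x) dx
du = dx, v = sin(7x)/7
= x·sin(7x)/7 + cos(7x)/7² + C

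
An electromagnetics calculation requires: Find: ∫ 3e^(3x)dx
Since d/dx[e^(3x)] = 3e^(3x), we get 1 e^(3x)+C

Answer: e^(3x)+C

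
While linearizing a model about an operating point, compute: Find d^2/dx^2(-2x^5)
Apply power rule 2 times:
d^1: -10x^4
d^2: -40x^3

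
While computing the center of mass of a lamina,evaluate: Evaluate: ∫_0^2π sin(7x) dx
Antiderivative: -cos(7x)/7
Evaluate at bounds: [-cos(7·2π)/7] - [-cos(7·0)/7]
=(-(1)+(1))/7=0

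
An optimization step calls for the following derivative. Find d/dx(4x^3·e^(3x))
Product rule: (fg)' = f'g+fg'
f = 4x^3, f' = 12x^2
g = e^(3x), g' = 3·e^(3x)

Answer: 12x^2·e^(3x)+12x^3·e^(3x)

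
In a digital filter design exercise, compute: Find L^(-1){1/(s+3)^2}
L^(-1){1/(s-a)^n}=t^(n-1)·e^(at)/(n-1)!
Here a=-3, n=2: t^1·e^(-3t)/1

Answer: t·e^(-3t)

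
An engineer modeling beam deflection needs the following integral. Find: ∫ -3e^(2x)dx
Since d/dx[e^(2x)]=2e^(2x), we get -3/2 e^(2x) + C

Answer: (-3/2)e^(2x) + C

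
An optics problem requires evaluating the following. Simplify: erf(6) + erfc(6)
By definition erfc(x) = 1 - erf(x)
erf(6)+erfc(6) = erf(6)+1 - erf(6) = 1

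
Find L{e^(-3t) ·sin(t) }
First shifting: L{e^(at)f(t)} = F(s-a)
L{sin(t)} = 1/(s² + 1)
Shift: 1/((s + 3)² + 1)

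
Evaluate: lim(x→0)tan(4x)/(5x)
tan(u) ≈ u for small u:
tan(4x)/(5x) ≈ 4x/(5x) = 4/5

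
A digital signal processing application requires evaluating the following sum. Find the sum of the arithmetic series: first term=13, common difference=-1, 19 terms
Last term: a_n=13+(19-1)·-1=-5
Sum=n(a_1+a_n)/2=19(13+(-5))/2=76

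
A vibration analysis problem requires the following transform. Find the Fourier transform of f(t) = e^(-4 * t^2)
The Fourier transform of a Gaussian e^(-a * t^2) is sqrt(pi/a) * e^(-omega^2/(4a)).
With a=4: F(omega)=sqrt(pi)/2 * e^(-omega^2/16)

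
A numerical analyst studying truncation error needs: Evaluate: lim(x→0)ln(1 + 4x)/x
L'Hôpital (0/0): lim 4/(1 + 4x) / 1 = 4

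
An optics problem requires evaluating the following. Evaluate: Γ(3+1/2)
Γ(n+1/2)=(2n)!√π/(4^n·n!)
=720√π/(64·6)=(15/8)·√π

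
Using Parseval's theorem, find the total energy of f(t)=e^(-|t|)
Parseval's theorem: E = integral |f(t)|^2 dt = (1/2pi) integral |F(omega)|^2 domega
E = integral_{-inf}^{inf} e^(-2|t|) dt = 2*integral_0^inf e^(-2t) dt = 2/(2*1) = 1/1

Answer: 1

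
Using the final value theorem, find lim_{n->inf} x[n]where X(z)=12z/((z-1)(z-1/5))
Final value theorem: lim x[n] = lim_{z->1} (z-1) * X(z)
(z-1) * X(z) = 12z/(z-1/5)
As z->1: 12/(1-1/5) = 12/(4/5) = 15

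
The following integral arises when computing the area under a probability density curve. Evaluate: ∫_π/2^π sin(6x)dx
Antiderivative: -cos(6x)/6
Evaluate at bounds: [-cos(6·π)/6] - [-cos(6·π/2)/6]
=(-(1)+(-1))/6=-1/3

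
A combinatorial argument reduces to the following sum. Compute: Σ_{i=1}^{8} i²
Using formula: Σ i^2=n(n + 1)(2n + 1)/6=8·9·17/6=204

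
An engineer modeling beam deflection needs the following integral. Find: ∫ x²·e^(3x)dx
Integration by parts twice:
First: u=x², dv=e^(3x) dx => x²e^(3x)/3 - (2/3)∫ xe^(3x) dx
Second (∫ xe^(3x) dx): xe^(3x)/3 - e^(3x)/9
Combining: e^(3x)(x²/3-2x/9+2/27)+C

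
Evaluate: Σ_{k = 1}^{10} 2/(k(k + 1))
Partial fractions: 2/(k(k+1)) = 2/k - 2/(k+1)
Telescoping sum: 2(1-1/11) = 2·10/11

Answer: 20/11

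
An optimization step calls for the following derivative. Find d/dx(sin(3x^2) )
Chain rule: d/dx[sin(u)]=cos(u)·u' where u=3x^2
u'=6x

Answer: 6x·cos(3x^2)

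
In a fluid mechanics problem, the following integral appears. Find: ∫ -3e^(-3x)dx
Since d/dx[e^(-3x)] = -3e^(-3x), we get 1 e^(-3x)+C

Answer: e^(-3x)+C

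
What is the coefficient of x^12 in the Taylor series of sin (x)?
sin(x) has only odd powers. Coefficient of x^12 = 0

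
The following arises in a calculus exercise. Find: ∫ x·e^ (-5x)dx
Integration by parts: u=x, dv=e^(-5x) dx
du=dx, v=e^(-5x)/(-5)
=x·e^(-5x)/(-5) - ∫ e^(-5x)/(-5) dx
=x·e^(-5x)/(-5) - e^(-5x)/25 + C

Answer: e^(-5x)(x/(-5) - 1/25) + C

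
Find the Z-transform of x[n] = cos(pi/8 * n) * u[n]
Z{cos(w0 * n) * u[n]} = z(z - cos(w0))/(z^2 - 2z * cos(w0) + 1)
With w0 = pi/8: X(z) = z(z - cos(pi/8))/(z^2 - 2z * cos(pi/8) + 1)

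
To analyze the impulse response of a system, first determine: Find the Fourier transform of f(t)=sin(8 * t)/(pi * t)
sin(W*t)/(pi*t) = (W/pi)*sinc(W*t/pi) is the impulse response of the ideal low-pass filter with cutoff W (here W = 8).
Its Fourier transform is a rectangular function:
F(omega) = 1 for |omega| < 8, 0 otherwise

Answer: rect(omega/16) [i.e., 1 for |omega| < 8, 0 otherwise]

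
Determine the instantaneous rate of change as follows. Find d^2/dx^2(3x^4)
Apply power rule 2 times:
d^1: 12x^3
d^2: 36x^2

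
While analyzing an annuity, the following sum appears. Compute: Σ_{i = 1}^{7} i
Using formula: Σ i^1=n(n+1)/2=7·8/2=28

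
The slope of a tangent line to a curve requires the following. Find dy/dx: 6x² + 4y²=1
Differentiate: 12x+8y·(dy/dx)=0
dy/dx=-12x/(8y)=-(3/2)·(x/y)

Answer: dy/dx=-(3/2)·(x/y)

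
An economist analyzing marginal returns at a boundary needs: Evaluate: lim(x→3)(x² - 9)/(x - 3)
Factor: (x² - 9)=(x-3)(x+3)
Cancel (x-3): lim(x→3) (x+3)=6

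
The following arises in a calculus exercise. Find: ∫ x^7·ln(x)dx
By parts: u=ln(x), dv=x^7 dx
du=1/x dx, v=x^8/8
=x^8·ln(x)/8 - ∫ x^7/8 dx
=x^8·ln(x)/8 - x^8/64 + C

Answer: x^8(ln(x)/8 - 1/64) + C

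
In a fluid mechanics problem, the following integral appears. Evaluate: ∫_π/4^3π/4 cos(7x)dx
Antiderivative: sin(7x)/7
Evaluate at bounds: [sin(7·3π/4)/7] - [sin(7·π/4)/7]
= ((-√2/2) - (-√2/2))/7 = 0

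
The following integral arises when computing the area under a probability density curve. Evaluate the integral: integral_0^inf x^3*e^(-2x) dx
This is a Gamma integral. Substitute u = 2x (du = 2 dx):
integral_0^inf x^3 * e^(-2x) dx = (1/2^4) integral_0^inf u^3 * e^(-u) du
= Gamma(4)/2^4 = 3!/2^4 = 6/16

Answer: 3/8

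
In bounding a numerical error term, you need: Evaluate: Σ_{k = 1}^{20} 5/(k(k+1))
Partial fractions: 5/(k(k+1)) = 5/k - 5/(k+1)
Telescoping sum: 5(1-1/21) = 5·20/21

Answer: 100/21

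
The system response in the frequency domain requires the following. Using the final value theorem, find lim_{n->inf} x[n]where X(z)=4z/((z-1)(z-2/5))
Final value theorem: lim x[n] = lim_{z->1} (z-1)*X(z)
(z-1)*X(z) = 4z/(z-2/5)
As z->1: 4/(1 - 2/5) = 4/(3/5) = 20/3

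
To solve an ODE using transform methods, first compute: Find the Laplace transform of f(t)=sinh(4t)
L{sinh(at)}=a/(s²-a²)
L{sinh(4t)}=4/(s²-16)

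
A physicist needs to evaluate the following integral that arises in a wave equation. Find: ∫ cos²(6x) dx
Using identity cos²(u)=(1+cos(2u))/2:
∫ (1+cos(12x))/2 dx=x/2+sin(12x)/24+C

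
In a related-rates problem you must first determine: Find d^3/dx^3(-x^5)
Apply power rule 3 times:
d^1: -5x^4
d^2: -20x^3
d^3: -60x^2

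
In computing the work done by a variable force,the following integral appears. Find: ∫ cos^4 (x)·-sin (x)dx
Let u = cos(x), du = -sin(x) dx
∫ u^4 du = u^5/5 + C

Answer: cos^5(x)/5 + C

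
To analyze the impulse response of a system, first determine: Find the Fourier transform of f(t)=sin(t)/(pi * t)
sin(W*t)/(pi*t)=(W/pi)*sinc(W*t/pi) is the impulse response of the ideal low-pass filter with cutoff W (here W=1).
Its Fourier transform is a rectangular function:
F(omega)=1 for |omega| < 1, 0 otherwise

Answer: rect(omega/2) [i.e., 1 for |omega| < 1, 0 otherwise]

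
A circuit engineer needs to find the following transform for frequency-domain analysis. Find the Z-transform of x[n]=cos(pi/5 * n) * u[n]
Z{cos(w0 * n) * u[n]} = z(z - cos(w0))/(z^2-2z * cos(w0)+1)
With w0 = pi/5: X(z) = z(z - cos(pi/5))/(z^2-2z * cos(pi/5)+1)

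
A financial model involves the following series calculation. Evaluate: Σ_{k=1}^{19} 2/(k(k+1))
Partial fractions: 2/(k(k + 1)) = 2/k - 2/(k + 1)
Telescoping sum: 2(1 - 1/20) = 2·19/20

Answer: 19/10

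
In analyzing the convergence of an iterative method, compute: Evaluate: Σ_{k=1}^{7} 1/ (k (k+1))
Partial fractions: 1/(k(k+1))=1/k - 1/(k+1)
Telescoping sum: 1(1-1/8)=1·7/8

Answer: 7/8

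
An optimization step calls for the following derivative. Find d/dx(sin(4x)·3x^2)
Product rule: (fg)'=f'g + fg'
f=sin(4x), f'=4·cos(4x)
g=3x^2, g'=6x

Answer: 12·cos(4x)·x^2 + 6·sin(4x)·x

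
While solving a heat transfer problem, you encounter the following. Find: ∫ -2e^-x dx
Since d/dx[e^-x] = - e^-x, we get 2e^-x+C

Answer: 2e^-x+C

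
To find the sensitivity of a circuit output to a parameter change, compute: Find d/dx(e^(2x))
Chain rule: d/dx[e^u]=e^u · u' where u=2x
u'=2

Answer: 2·e^(2x)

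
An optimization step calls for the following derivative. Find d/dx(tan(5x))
Chain rule: d/dx[tan(u)]=sec²(u)·u' where u=5x
u'=5

Answer: 5·sec²(5x)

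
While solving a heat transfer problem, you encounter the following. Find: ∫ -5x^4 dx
Using power rule: ∫ -5x^4 dx = -5/5 x^5+C = -x^5+C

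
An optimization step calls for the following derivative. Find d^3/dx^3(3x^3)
Apply power rule 3 times:
d^1: 9x^2
d^2: 18x
d^3: 18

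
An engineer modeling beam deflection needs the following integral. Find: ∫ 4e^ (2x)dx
Since d/dx[e^(2x)]=2e^(2x), we get 2 e^(2x) + C

Answer: 2e^(2x) + C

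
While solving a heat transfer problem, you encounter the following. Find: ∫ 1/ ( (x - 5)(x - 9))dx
Partial fractions: 1/((x-5)(x-9)) = A/(x-5)+B/(x-9)
A = -1/4, B = 1/4
∫ [-1/4· 1/(x-5)+1/4· 1/(x-9)] dx
= (1/4)[ln|x-9| - ln|x-5|]+C

Answer: (1/4)·ln|(x-9)/(x-5)|+C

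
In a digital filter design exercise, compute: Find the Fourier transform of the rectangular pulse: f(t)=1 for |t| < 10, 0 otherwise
F(omega)=integral from -10 to 10 of e^(-j*omega*t) dt
=2*sin(10*omega)/omega=20*sinc(10*omega/pi)

Answer: 2*sin(10*omega)/omega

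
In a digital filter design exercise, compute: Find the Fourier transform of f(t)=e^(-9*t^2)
The Fourier transform of a Gaussian e^(-a*t^2) is sqrt(pi/a)*e^(-omega^2/(4a)).
With a = 9: F(omega) = sqrt(pi)/3*e^(-omega^2/36)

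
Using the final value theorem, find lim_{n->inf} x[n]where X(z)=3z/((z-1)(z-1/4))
Final value theorem: lim x[n] = lim_{z->1} (z-1) * X(z)
(z-1) * X(z) = 3z/(z-1/4)
As z->1: 3/(1-1/4) = 3/(3/4) = 4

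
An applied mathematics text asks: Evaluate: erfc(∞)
erfc(x) = 1 - erf(x); erfc(∞) = 1 - erf(∞) = 1-1 = 0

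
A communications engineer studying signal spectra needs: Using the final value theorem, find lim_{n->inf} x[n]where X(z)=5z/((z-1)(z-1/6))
Final value theorem: lim x[n]=lim_{z->1} (z-1) * X(z)
(z-1) * X(z)=5z/(z-1/6)
As z->1: 5/(1-1/6)=5/(5/6)=6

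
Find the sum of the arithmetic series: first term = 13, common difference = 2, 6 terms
Last term: a_n = 13+(6-1)·2 = 23
Sum = n(a_1+a_n)/2 = 6(13+23)/2 = 108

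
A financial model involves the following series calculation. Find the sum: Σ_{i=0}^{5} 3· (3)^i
Geometric series: S = a(1 - r^n)/(1 - r)
a = 3, r = 3, n = 6
S = 3(1 - 729)/-2 = 1092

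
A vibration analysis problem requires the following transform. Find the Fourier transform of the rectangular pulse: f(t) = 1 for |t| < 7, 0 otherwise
F(omega)=integral from -7 to 7 of e^(-j*omega*t) dt
=2*sin(7*omega)/omega=14*sinc(7*omega/pi)

Answer: 2*sin(7*omega)/omega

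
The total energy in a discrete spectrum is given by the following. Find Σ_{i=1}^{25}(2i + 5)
=2·Σ i + 5·25=2·325 + 125=775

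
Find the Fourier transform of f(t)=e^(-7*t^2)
The Fourier transform of a Gaussian e^(-a * t^2) is sqrt(pi/a) * e^(-omega^2/(4a)).
With a = 7: F(omega) = sqrt(pi/7) * e^(-omega^2/28)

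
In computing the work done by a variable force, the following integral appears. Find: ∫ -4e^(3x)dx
Since d/dx[e^(3x)]=3e^(3x), we get -4/3 e^(3x)+C

Answer: (-4/3)e^(3x)+C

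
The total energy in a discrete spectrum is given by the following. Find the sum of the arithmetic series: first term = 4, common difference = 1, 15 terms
Last term: a_n=4+(15-1)·1=18
Sum=n(a_1+a_n)/2=15(4+18)/2=165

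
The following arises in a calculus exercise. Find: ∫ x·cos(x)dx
By parts: u=x, dv=cos(x) dx
du=dx, v=sin(x)
=x·sin(x) + cos(x) + C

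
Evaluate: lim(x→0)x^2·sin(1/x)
Squeeze theorem: -|x^2| ≤ x^2·sin(1/x) ≤ |x^2|
Since x^2 → 0 as x → 0, by squeeze theorem the limit is 0

Answer: 0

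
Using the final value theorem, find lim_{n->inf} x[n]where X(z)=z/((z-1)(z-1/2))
Final value theorem: lim x[n] = lim_{z->1} (z-1)*X(z)
(z-1)*X(z) = z/(z-1/2)
As z->1: 1/(1 - 1/2) = 1/(1/2) = 2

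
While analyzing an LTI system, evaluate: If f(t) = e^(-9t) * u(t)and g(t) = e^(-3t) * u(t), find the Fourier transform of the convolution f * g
By the convolution theorem: F{f*g} = F(omega)*G(omega)
F(omega) = 1/(9 + j*omega), G(omega) = 1/(3 + j*omega)
F{f*g} = 1/((9 + j*omega)(3 + j*omega))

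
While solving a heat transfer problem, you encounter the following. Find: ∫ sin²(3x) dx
Using identity sin²(u)=(1 - cos(2u))/2:
∫ (1 - cos(6x))/2 dx=x/2 - sin(6x)/12 + C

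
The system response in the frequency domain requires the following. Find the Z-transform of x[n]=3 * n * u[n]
Z{n * u[n]} = z/(z-1)^2
By linearity: Z{3 * n * u[n]} = 3z/(z-1)^2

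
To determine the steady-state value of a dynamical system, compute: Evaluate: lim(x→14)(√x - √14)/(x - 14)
Multiply by conjugate (√x+√14)/(√x+√14):
= (x - 14)/((x - 14)(√x+√14)) = 1/(√x+√14)
As x → 14: 1/(2√14)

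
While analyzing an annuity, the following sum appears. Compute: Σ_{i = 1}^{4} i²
Using formula: Σ i^2=n(n + 1)(2n + 1)/6=4·5·9/6=30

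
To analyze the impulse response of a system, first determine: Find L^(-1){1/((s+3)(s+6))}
Partial fractions: 1/((s + 3)(s + 6))=A/(s + 3) + B/(s + 6)
Cover-up: A=1/(s + 6)|_{s=-3}=1/3; B=1/(s + 3)|_{s=-6}=-1/3
L^(-1)=(1/3)e^(-3t) - (1/3)e^(-6t)

Answer: (1/3)(e^(-3t) - e^(-6t))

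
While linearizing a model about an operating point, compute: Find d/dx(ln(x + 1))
Chain rule: d/dx[ln(u)]=u'/u where u=x+1
u'=1

Answer: (1)/(x+1)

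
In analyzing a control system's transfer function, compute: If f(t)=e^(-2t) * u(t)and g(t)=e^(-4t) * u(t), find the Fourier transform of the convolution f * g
By the convolution theorem: F{f*g}=F(omega)*G(omega)
F(omega)=1/(2 + j*omega), G(omega)=1/(4 + j*omega)
F{f*g}=1/((2 + j*omega)(4 + j*omega))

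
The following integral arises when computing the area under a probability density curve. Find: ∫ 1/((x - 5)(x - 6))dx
Partial fractions: 1/((x-5)(x-6)) = A/(x-5)+B/(x-6)
A = -1, B = 1
∫ [-1· 1/(x-5)+1· 1/(x-6)] dx
= (1)[ln|x-6| - ln|x-5|]+C

Answer: ln|(x-6)/(x-5)|+C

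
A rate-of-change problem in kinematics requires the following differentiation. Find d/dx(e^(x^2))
Chain rule: d/dx[e^u] = e^u · u' where u = x^2
u' = 2x

Answer: 2x·e^(x^2)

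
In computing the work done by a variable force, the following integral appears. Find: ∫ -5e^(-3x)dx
Since d/dx[e^(-3x)]=-3e^(-3x), we get 5/3 e^(-3x) + C

Answer: (5/3)e^(-3x) + C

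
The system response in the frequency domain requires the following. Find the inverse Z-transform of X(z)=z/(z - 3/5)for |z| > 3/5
Standard pair: z/(z-a) <-> a^n*u[n] for causal signals
With a = 3/5: x[n] = (3/5)^n*u[n]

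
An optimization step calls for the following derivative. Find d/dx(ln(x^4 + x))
Chain rule: d/dx[ln(u)]=u'/u where u=x^4+x
u'=4x^3+1

Answer: (4x^3+1)/(x^4+x)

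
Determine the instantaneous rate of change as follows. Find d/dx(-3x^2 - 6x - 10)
Power rule: d/dx(ax^n)=n·a·x^(n-1)
Term by term: -6·x - 6

Answer: -6x - 6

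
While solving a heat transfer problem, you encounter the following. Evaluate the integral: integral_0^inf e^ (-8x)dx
integral_0^inf e^(-8x) dx = [-1/8 * e^(-8x)]_0^inf
= 0 - (-1/8) = 1/8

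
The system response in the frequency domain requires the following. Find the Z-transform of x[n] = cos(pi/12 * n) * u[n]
Z{cos(w0 * n) * u[n]} = z(z - cos(w0))/(z^2 - 2z * cos(w0) + 1)
With w0 = pi/12: X(z) = z(z - cos(pi/12))/(z^2 - 2z * cos(pi/12) + 1)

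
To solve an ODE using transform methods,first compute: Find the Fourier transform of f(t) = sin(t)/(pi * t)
sin(W*t)/(pi*t)=(W/pi)*sinc(W*t/pi) is the impulse response of the ideal low-pass filter with cutoff W (here W=1).
Its Fourier transform is a rectangular function:
F(omega)=1 for |omega| < 1, 0 otherwise

Answer: rect(omega/2) [i.e., 1 for |omega| < 1, 0 otherwise]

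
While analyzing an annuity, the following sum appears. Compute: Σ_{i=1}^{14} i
Using formula: Σ i^1 = n(n + 1)/2 = 14·15/2 = 105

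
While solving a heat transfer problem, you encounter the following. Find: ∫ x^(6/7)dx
Power rule: ∫ x^(6/7) dx=x^(13/7)/(13/7) + C

Answer: (7/13)·x^(13/7) + C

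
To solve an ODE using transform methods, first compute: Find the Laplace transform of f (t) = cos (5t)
L{cos(wt)}=s/(s²+w²)
L{cos(5t)}=s/(s²+25)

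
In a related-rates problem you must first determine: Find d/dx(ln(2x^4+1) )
Chain rule: d/dx[ln(u)] = u'/u where u = 2x^4 + 1
u' = 8x^3

Answer: (8x^3)/(2x^4 + 1)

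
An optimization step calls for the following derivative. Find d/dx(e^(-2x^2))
Chain rule: d/dx[e^u] = e^u · u' where u = -2x^2
u' = -4x

Answer: -4x·e^(-2x^2)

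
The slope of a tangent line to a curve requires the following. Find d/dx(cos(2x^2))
Chain rule: d/dx[cos(u)]=-sin(u)·u' where u=2x^2
u'=4x

Answer: -4x·sin(2x^2)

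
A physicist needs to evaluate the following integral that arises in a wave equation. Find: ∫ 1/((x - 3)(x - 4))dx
Partial fractions: 1/((x-3)(x-4))=A/(x-3) + B/(x-4)
A=-1, B=1
∫ [-1· 1/(x-3) + 1· 1/(x-4)] dx
=(1)[ln|x-4| - ln|x-3|] + C

Answer: ln|(x-4)/(x-3)| + C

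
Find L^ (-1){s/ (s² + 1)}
L^(-1){s/(s² + w²)}=cos(wt)
Here w=1

Answer: cos(t)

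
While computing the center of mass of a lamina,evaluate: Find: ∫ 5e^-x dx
Since d/dx[e^-x]=- e^-x, we get -5e^-x+C

Answer: -5e^-x+C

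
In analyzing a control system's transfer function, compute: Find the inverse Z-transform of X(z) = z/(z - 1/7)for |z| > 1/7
Standard pair: z/(z-a) <-> a^n * u[n] for causal signals
With a = 1/7: x[n] = (1/7)^n * u[n]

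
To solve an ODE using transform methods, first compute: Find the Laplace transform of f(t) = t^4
L{t^n} = n!/s^(n+1)
L{t^4} = 4!/s^5 = 24/s^5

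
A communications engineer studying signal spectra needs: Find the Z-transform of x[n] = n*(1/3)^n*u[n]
Using the property Z{n*a^n*u[n]} = az/(z-a)^2
With a = 1/3: X(z) = (1/3)z/(z - 1/3)^2, |z| > 1/3

Answer: (1/3)z/(z - 1/3)^2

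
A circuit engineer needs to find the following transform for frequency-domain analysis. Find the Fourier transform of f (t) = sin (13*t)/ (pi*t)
sin(W * t)/(pi * t) = (W/pi) * sinc(W * t/pi) is the impulse response of the ideal low-pass filter with cutoff W (here W = 13).
Its Fourier transform is a rectangular function:
F(omega) = 1 for |omega| < 13, 0 otherwise

Answer: rect(omega/26) [i.e., 1 for |omega| < 13, 0 otherwise]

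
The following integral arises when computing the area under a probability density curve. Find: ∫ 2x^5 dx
Using power rule: ∫ 2x^5 dx=2/6 x^6+C=(1/3)x^6+C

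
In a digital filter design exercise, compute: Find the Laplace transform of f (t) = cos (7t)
L{cos(wt)}=s/(s²+w²)
L{cos(7t)}=s/(s²+49)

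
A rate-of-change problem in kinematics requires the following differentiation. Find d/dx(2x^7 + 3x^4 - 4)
Power rule: d/dx(ax^n) = n·a·x^(n-1)
Term by term: 14·x^6 + 12·x^3

Answer: 14x^6 + 12x^3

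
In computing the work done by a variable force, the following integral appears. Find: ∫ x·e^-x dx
Integration by parts: u=x, dv=e^-x dx
du=dx, v=-e^-x
=-x·e^-x - ∫ -e^-x dx
=-x·e^-x - e^-x+C

Answer: -e^-x(x+1)+C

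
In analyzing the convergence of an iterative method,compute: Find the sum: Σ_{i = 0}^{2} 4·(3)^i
Geometric series: S = a(1 - r^n)/(1 - r)
a = 4, r = 3, n = 3
S = 4(1 - 27)/-2 = 52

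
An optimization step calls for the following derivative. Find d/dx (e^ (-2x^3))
Chain rule: d/dx[e^u]=e^u · u' where u=-2x^3
u'=-6x^2

Answer: -6x^2·e^(-2x^3)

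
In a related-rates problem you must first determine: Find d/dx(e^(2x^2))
Chain rule: d/dx[e^u] = e^u · u' where u = 2x^2
u' = 4x

Answer: 4x·e^(2x^2)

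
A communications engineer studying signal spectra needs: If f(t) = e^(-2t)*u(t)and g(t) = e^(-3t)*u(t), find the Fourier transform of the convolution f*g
By the convolution theorem: F{f * g} = F(omega) * G(omega)
F(omega) = 1/(2 + j * omega), G(omega) = 1/(3 + j * omega)
F{f * g} = 1/((2 + j * omega)(3 + j * omega))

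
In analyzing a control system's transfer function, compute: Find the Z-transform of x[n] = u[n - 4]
Using the time-shift property: Z{u[n-4]}=z^(-4)*z/(z-1)
=z^(-3)/(z-1)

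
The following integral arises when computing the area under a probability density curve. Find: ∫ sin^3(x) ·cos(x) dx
Let u=sin(x), du=cos(x) dx
∫ u^3 du=u^4/4 + C

Answer: sin^4(x)/4 + C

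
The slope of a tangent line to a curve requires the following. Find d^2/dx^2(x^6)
Apply power rule 2 times:
d^1: 6x^5
d^2: 30x^4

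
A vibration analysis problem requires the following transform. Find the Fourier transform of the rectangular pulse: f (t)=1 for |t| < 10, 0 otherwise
F(omega) = integral from -10 to 10 of e^(-j * omega * t) dt
= 2 * sin(10 * omega)/omega = 20 * sinc(10 * omega/pi)

Answer: 2 * sin(10 * omega)/omega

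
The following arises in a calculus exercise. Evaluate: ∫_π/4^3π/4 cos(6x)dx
Antiderivative: sin(6x)/6
Evaluate at bounds: [sin(6·3π/4)/6] - [sin(6·π/4)/6]
= ((1) - (-1))/6 = 1/3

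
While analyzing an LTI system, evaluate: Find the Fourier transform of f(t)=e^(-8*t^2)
The Fourier transform of a Gaussian e^(-a*t^2) is sqrt(pi/a)*e^(-omega^2/(4a)).
With a=8: F(omega)=sqrt(pi/8)*e^(-omega^2/32)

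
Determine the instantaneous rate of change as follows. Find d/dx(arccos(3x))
d/dx[arccos(u)]=-u'/√(1-u²), u=3x, u'=3

Answer: -3/√(1 - 9x²)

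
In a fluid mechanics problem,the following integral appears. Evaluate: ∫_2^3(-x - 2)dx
Step 1: Find antiderivative F(x) = (-1/2)x^2 - 2x
Step 2: F(3) - F(2) = -21/2 - (-6) = -9/2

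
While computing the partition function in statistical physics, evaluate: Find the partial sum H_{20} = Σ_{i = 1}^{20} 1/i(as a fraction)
H_20=1 + 1/2 + 1/3 + ... + 1/20
=55835135/15519504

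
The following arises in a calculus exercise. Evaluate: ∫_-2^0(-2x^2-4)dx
Step 1: Find antiderivative F(x) = (-2/3)x^3-4x
Step 2: F(0) - F(-2) = 0 - (40/3) = -40/3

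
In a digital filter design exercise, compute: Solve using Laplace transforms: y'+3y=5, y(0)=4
Take L of both sides: sY(s)-4+3Y(s) = 5/s
Y(s)(s+3) = 5/s+4
Y(s) = 5/(s(s+3))+4/(s+3)
Partial fractions: 5/(s(s+3)) = (5/3)/s - (5/3)/(s+3)
So Y(s) = (5/3)/s+(7/3)/(s+3)
Inverse transform (L^(-1){1/s} = 1, L^(-1){1/(s+3)} = e^(-3t)):

Answer: y(t) = 5/3+(7/3)·e^(-3t)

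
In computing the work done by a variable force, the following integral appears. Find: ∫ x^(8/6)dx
Power rule: ∫ x^(4/3) dx=x^(7/3)/(7/3)+C

Answer: (3/7)·x^(7/3)+C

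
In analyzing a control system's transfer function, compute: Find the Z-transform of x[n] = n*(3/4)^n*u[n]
Using the property Z{n * a^n * u[n]}=az/(z-a)^2
With a=3/4: X(z)=(3/4)z/(z - 3/4)^2, |z| > 3/4

Answer: (3/4)z/(z - 3/4)^2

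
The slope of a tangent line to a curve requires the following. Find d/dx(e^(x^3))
Chain rule: d/dx[e^u] = e^u · u' where u = x^3
u' = 3x^2

Answer: 3x^2·e^(x^3)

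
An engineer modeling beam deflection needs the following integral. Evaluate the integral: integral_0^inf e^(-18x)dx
integral_0^inf e^(-18x) dx = [-1/18 * e^(-18x)]_0^inf
= 0 - (-1/18) = 1/18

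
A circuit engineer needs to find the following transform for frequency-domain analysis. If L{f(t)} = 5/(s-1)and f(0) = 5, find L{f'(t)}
L{f'(t)} = s·F(s) - f(0) = 5s/(s-1) - 5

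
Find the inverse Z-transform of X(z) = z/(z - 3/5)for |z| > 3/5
Standard pair: z/(z-a) <-> a^n * u[n] for causal signals
With a = 3/5: x[n] = (3/5)^n * u[n]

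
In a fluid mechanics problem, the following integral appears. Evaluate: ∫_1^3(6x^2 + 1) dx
Step 1: Find antiderivative F(x)=2x^3 + x
Step 2: F(3) - F(1)=57 - (3)=54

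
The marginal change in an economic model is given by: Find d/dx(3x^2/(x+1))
Quotient rule: (f/g)' = (f'g - fg')/g²
f = 3x^2, f' = 6x
g = x+1, g' = 1

Answer: (6x·(x+1)-3x^2)/(x+1)²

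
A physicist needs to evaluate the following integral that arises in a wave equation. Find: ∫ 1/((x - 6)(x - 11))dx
Partial fractions: 1/((x-6)(x-11)) = A/(x-6) + B/(x-11)
A = -1/5, B = 1/5
∫ [-1/5· 1/(x-6) + 1/5· 1/(x-11)] dx
= (1/5)[ln|x-11| - ln|x-6|] + C

Answer: (1/5)·ln|(x-11)/(x-6)| + C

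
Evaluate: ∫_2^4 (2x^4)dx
Step 1: Find antiderivative F(x)=(2/5)x^5
Step 2: F(4) - F(2)=2048/5 - (64/5)=1984/5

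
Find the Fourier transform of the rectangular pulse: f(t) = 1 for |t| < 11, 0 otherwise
F(omega)=integral from -11 to 11 of e^(-j*omega*t) dt
=2*sin(11*omega)/omega=22*sinc(11*omega/pi)

Answer: 2*sin(11*omega)/omega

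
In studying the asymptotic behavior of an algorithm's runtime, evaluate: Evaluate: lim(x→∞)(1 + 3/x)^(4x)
Rewrite as [(1 + 3/x)^x]^4.
lim(1 + 3/x)^x=e^3, so limit=(e^3)^4=e^12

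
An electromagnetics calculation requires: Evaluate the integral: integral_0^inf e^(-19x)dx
integral_0^inf e^(-19x) dx=[-1/19*e^(-19x)]_0^inf
=0 - (-1/19)=1/19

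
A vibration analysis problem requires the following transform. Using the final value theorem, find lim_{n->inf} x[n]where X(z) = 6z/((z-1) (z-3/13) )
Final value theorem: lim x[n] = lim_{z->1} (z-1)*X(z)
(z-1)*X(z) = 6z/(z-3/13)
As z->1: 6/(1 - 3/13) = 6/(10/13) = 39/5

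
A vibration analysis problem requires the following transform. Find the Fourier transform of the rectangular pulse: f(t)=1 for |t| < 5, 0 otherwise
F(omega) = integral from -5 to 5 of e^(-j * omega * t) dt
= 2 * sin(5 * omega)/omega = 10 * sinc(5 * omega/pi)

Answer: 2 * sin(5 * omega)/omega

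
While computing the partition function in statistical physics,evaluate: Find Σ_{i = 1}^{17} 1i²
= 1·n(n+1)(2n+1)/6 = 1·17·18·35/6 = 1785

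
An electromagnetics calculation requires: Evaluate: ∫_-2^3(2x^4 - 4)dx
Step 1: Find antiderivative F(x)=(2/5)x^5-4x
Step 2: F(3) - F(-2)=426/5 - (-24/5)=90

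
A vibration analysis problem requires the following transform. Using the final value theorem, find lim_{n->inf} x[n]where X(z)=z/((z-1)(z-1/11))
Final value theorem: lim x[n]=lim_{z->1} (z-1)*X(z)
(z-1)*X(z)=z/(z-1/11)
As z->1: 1/(1-1/11)=1/(10/11)=11/10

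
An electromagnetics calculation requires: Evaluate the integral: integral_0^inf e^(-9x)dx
integral_0^inf e^(-9x) dx=[-1/9*e^(-9x)]_0^inf
=0 - (-1/9)=1/9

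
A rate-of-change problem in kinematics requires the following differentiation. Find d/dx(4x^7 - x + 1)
Power rule: d/dx(ax^n)=n·a·x^(n-1)
Term by term: 28·x^6-1

Answer: 28x^6-1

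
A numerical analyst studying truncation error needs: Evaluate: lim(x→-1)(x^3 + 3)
Polynomial is continuous, so substitute x = -1:
1·(-1)^3+3 = 2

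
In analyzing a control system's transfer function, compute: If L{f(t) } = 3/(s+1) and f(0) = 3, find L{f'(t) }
L{f'(t)}=s·F(s) - f(0)=3s/(s+1)-3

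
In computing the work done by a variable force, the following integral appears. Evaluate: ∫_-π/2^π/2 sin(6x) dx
Antiderivative: -cos(6x)/6
Evaluate at bounds: [-cos(6·π/2)/6] - [-cos(6·-π/2)/6]
= (-(-1)+(-1))/6 = 0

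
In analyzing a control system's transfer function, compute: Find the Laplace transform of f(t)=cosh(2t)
L{cosh(at)}=s/(s²-a²)
L{cosh(2t)}=s/(s²-4)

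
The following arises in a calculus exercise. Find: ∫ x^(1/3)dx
Power rule: ∫ x^(1/3) dx=x^(4/3)/(4/3) + C

Answer: (3/4)·x^(4/3) + C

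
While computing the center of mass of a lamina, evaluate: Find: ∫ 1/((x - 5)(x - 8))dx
Partial fractions: 1/((x-5)(x-8))=A/(x-5) + B/(x-8)
A=-1/3, B=1/3
∫ [-1/3· 1/(x-5) + 1/3· 1/(x-8)] dx
=(1/3)[ln|x-8| - ln|x-5|] + C

Answer: (1/3)·ln|(x-8)/(x-5)| + C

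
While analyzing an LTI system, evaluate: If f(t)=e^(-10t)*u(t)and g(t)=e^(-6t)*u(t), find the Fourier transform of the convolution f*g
By the convolution theorem: F{f * g} = F(omega) * G(omega)
F(omega) = 1/(10+j * omega), G(omega) = 1/(6+j * omega)
F{f * g} = 1/((10+j * omega)(6+j * omega))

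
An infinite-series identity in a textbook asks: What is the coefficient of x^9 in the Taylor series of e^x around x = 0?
Taylor series of e^x=Σ x^n/n!
Coefficient of x^9=1/9!=1/362880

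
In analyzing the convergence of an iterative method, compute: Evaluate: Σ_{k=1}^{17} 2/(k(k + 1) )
Partial fractions: 2/(k(k+1)) = 2/k - 2/(k+1)
Telescoping sum: 2(1-1/18) = 2·17/18

Answer: 17/9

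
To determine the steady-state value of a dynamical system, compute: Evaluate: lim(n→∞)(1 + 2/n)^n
This is the definition of e^2: lim(1 + 2/n)^n = e^2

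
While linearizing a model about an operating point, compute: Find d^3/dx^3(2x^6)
Apply power rule 3 times:
d^1: 12x^5
d^2: 60x^4
d^3: 240x^3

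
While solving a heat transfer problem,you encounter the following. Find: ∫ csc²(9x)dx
Since d/dx[-cot(9x)]=9csc²(9x), integral=-cot(9x)/9+C

Answer: (-1/9)cot(9x)+C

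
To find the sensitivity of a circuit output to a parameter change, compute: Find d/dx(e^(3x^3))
Chain rule: d/dx[e^u]=e^u · u' where u=3x^3
u'=9x^2

Answer: 9x^2·e^(3x^3)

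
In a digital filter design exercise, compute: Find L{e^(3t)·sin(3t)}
First shifting: L{e^(at)f(t)} = F(s-a)
L{sin(3t)} = 3/(s² + 9)
Shift: 3/((s-3)² + 9)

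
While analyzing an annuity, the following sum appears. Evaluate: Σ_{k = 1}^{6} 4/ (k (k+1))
Partial fractions: 4/(k(k + 1)) = 4/k - 4/(k + 1)
Telescoping sum: 4(1 - 1/7) = 4·6/7

Answer: 24/7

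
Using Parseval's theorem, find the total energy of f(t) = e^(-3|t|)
Parseval's theorem: E = integral |f(t)|^2 dt = (1/2pi) integral |F(omega)|^2 domega
E = integral_{-inf}^{inf} e^(-6|t|) dt = 2 * integral_0^inf e^(-6t) dt = 2/(2 * 3) = 1/3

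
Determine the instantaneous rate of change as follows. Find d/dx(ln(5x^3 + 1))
Chain rule: d/dx[ln(u)] = u'/u where u = 5x^3+1
u' = 15x^2

Answer: (15x^2)/(5x^3+1)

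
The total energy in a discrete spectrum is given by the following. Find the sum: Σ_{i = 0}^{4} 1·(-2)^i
Geometric series: S=a(1 - r^n)/(1 - r)
a=1, r=-2, n=5
S=1(1 + 32)/3=11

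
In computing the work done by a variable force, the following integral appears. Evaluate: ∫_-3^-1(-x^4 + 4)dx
Step 1: Find antiderivative F(x) = (-1/5)x^5+4x
Step 2: F(-1) - F(-3) = -19/5 - (183/5) = -202/5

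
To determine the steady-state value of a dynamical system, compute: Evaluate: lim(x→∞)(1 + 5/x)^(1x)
Rewrite as [(1 + 5/x)^x]^1.
lim(1 + 5/x)^x = e^5, so limit = (e^5)^1 = e^5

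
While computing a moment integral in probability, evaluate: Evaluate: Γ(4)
Γ(n) = (n-1)! for positive integers
Γ(4) = 3! = 6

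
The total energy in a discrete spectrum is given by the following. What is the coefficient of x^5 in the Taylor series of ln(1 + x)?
ln(1+x) = Σ (-1)^(n+1) x^n/n
Coefficient of x^5 = (-1)^6/5 = 1/5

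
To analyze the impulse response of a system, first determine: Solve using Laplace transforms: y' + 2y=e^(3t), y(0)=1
Take L: sY - 1 + 2Y=1/(s-3)
Y(s + 2)=1/(s-3) + 1
Y=1/((s-3)(s + 2)) + 1/(s + 2)
Partial fractions: 1/((s-3)(s + 2))=(1/5)/(s-3) - (1/5)/(s + 2)
So Y=(1/5)/(s-3) + (4/5)/(s + 2)
Inverse Laplace transform (L^(-1){1/(s-3)}=e^(3t), L^(-1){1/(s + 2)}=e^(-2t)):

Answer: y(t)=(1/5)·e^(3t) + (4/5)·e^(-2t)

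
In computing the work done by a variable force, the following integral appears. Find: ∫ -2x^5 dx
Using power rule: ∫ -2x^5 dx = -2/6 x^6+C = (-1/3)x^6+C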